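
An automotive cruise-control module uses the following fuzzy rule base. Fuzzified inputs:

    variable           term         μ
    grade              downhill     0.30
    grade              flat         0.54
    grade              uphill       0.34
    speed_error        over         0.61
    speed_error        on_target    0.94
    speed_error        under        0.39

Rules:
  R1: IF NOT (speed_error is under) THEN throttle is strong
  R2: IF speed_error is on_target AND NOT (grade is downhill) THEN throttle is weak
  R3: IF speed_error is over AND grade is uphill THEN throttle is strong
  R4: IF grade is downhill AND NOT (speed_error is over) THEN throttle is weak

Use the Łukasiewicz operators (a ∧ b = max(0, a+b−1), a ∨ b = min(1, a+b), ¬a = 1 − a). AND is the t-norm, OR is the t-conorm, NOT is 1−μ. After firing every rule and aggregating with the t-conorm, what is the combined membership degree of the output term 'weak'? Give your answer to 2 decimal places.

0.64

R1: ¬under=1−0.39=0.61 → w = 0.61
R2: on_target=0.94, ¬downhill=1−0.30=0.70; AND[max(0, a+b−1)] → w = 0.64
R3: over=0.61, uphill=0.34; AND[max(0, a+b−1)] → w = 0.00
R4: downhill=0.30, ¬over=1−0.61=0.39; AND[max(0, a+b−1)] → w = 0.00
Rules with consequent 'weak': {R2, R4} → strengths 0.64, 0.00
Aggregate via t-conorm [min(1, a+b)]: 0.64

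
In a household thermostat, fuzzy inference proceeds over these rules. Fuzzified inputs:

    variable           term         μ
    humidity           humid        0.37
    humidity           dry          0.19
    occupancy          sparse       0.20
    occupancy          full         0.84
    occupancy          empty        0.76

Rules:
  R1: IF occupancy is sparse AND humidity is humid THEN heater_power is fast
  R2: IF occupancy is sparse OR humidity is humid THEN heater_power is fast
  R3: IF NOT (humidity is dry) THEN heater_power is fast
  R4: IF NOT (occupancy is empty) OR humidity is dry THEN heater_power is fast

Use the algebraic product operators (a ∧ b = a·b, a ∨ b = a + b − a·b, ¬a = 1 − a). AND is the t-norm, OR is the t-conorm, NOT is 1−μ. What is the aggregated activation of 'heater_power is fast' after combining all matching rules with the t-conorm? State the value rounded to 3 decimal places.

R1: sparse=0.20, humid=0.37; AND[a·b] → w = 0.0740
R2: sparse=0.20, humid=0.37; OR[a + b − a·b] → w = 0.4960
R3: ¬dry=1−0.19=0.81 → w = 0.8100
R4: ¬empty=1−0.76=0.24, dry=0.19; OR[a + b − a·b] → w = 0.3844
Rules with consequent 'fast': {R1, R2, R3, R4} → strengths 0.0740, 0.4960, 0.8100, 0.3844
Aggregate via t-conorm [a + b − a·b]: 0.9454

0.945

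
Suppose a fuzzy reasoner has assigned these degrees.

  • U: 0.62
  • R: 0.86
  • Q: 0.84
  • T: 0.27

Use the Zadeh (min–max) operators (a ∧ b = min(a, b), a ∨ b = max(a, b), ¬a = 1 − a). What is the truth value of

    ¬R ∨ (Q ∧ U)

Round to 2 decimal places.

¬R = 1 − 0.86 = 0.14
Q ∧ U = min(a, b) on (0.84, 0.62) = 0.62
¬R ∨ (Q ∧ U) = max(a, b) on (0.14, 0.62) = 0.62

0.62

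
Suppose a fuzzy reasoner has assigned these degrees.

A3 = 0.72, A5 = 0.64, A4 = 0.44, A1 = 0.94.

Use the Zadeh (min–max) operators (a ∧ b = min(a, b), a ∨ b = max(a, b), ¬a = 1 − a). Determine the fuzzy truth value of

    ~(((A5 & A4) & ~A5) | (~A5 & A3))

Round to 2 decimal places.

A5 & A4 = min(a, b) on (0.64, 0.44) = 0.44
~A5 = 1 − 0.64 = 0.36
(A5 & A4) & ~A5 = min(a, b) on (0.44, 0.36) = 0.36
~A5 = 1 − 0.64 = 0.36
~A5 & A3 = min(a, b) on (0.36, 0.72) = 0.36
((A5 & A4) & ~A5) | (~A5 & A3) = max(a, b) on (0.36, 0.36) = 0.36
~(((A5 & A4) & ~A5) | (~A5 & A3)) = 1 − 0.36 = 0.64

0.64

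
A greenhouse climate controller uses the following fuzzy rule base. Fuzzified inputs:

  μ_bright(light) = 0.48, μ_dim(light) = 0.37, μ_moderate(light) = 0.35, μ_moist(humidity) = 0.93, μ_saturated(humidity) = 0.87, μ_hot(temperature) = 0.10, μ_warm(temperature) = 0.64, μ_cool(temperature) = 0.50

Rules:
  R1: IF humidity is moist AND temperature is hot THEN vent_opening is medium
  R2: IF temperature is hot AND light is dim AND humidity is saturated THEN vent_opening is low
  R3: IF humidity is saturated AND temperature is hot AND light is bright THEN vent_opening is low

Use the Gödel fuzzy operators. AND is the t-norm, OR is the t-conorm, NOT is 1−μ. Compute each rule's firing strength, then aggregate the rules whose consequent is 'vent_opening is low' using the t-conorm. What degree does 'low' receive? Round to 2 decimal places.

R1: moist=0.93, hot=0.10; AND[min(a, b)] → w = 0.10
R2: hot=0.10, dim=0.37, saturated=0.87; AND[min(a, b)] → w = 0.10
R3: saturated=0.87, hot=0.10, bright=0.48; AND[min(a, b)] → w = 0.10
Rules with consequent 'low': {R2, R3} → strengths 0.10, 0.10
Aggregate via t-conorm [max(a, b)]: 0.10

0.10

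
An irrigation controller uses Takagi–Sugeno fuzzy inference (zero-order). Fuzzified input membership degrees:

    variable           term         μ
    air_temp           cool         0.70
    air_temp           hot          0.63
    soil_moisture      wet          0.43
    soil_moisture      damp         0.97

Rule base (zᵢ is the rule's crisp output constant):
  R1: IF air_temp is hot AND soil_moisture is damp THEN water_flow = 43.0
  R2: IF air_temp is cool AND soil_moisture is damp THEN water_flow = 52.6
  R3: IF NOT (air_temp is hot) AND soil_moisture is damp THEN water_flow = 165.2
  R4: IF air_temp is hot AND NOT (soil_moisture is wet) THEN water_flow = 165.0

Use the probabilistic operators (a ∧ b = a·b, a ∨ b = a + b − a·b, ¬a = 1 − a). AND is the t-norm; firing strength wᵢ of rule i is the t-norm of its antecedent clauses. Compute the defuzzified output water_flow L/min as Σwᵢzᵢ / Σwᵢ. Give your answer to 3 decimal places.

R1 (z=43.0): hot=0.63, damp=0.97; AND[a·b] → w = 0.6111
R2 (z=52.6): cool=0.70, damp=0.97; AND[a·b] → w = 0.6790
R3 (z=165.2): ¬hot=1−0.63=0.37, damp=0.97; AND[a·b] → w = 0.3589
R4 (z=165.0): hot=0.63, ¬wet=1−0.43=0.57; AND[a·b] → w = 0.3591
Weighted average = (0.6111·43.0 + 0.6790·52.6 + 0.3589·165.2 + 0.3591·165.0) / (0.6111 + 0.6790 + 0.3589 + 0.3591)
  = 180.5345 / 2.0081 = 89.903

89.903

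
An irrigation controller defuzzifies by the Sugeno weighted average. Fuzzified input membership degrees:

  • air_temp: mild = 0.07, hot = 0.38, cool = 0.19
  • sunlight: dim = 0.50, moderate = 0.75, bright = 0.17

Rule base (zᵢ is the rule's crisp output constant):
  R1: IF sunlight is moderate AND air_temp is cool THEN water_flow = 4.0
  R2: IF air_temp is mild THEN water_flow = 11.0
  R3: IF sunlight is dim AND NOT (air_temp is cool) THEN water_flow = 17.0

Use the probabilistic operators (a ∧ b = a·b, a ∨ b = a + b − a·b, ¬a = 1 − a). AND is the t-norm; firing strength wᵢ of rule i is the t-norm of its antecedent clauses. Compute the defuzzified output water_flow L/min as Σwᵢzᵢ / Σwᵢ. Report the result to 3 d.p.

R1 (z=4.0): moderate=0.75, cool=0.19; AND[a·b] → w = 0.1425
R2 (z=11.0): mild=0.07 → w = 0.0700
R3 (z=17.0): dim=0.50, ¬cool=1−0.19=0.81; AND[a·b] → w = 0.4050
Weighted average = (0.1425·4.0 + 0.0700·11.0 + 0.4050·17.0) / (0.1425 + 0.0700 + 0.4050)
  = 8.2250 / 0.6175 = 13.320

13.320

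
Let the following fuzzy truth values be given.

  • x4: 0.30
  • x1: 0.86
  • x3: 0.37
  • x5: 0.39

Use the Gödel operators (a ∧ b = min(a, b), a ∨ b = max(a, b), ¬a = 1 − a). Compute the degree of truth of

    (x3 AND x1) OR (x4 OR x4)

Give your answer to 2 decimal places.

x3 AND x1 = min(a, b) on (0.37, 0.86) = 0.37
x4 OR x4 = max(a, b) on (0.30, 0.30) = 0.30
(x3 AND x1) OR (x4 OR x4) = max(a, b) on (0.37, 0.30) = 0.37

0.37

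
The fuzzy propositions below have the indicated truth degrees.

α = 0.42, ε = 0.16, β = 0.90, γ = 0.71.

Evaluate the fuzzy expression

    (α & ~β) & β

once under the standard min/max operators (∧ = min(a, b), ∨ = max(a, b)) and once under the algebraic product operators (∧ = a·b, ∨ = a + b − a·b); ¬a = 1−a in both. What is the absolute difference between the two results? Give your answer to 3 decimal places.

Under standard min/max:
  ~β = 1 − 0.90 = 0.10
  α & ~β = min(a, b) on (0.42, 0.10) = 0.10
  (α & ~β) & β = min(a, b) on (0.10, 0.90) = 0.10
  → value = 0.1000
Under algebraic product:
  ~β = 1 − 0.9000 = 0.1000
  α & ~β = a·b on (0.4200, 0.1000) = 0.0420
  (α & ~β) & β = a·b on (0.0420, 0.9000) = 0.0378
  → value = 0.0378
|0.1000 − 0.0378| = 0.062

0.062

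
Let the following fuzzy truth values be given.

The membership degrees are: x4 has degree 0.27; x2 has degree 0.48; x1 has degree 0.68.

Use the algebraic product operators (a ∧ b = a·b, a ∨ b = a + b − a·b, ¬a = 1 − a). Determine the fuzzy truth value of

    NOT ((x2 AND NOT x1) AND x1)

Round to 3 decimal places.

NOT x1 = 1 − 0.6800 = 0.3200
x2 AND NOT x1 = a·b on (0.4800, 0.3200) = 0.1536
(x2 AND NOT x1) AND x1 = a·b on (0.1536, 0.6800) = 0.1044
NOT ((x2 AND NOT x1) AND x1) = 1 − 0.1044 = 0.8956

0.896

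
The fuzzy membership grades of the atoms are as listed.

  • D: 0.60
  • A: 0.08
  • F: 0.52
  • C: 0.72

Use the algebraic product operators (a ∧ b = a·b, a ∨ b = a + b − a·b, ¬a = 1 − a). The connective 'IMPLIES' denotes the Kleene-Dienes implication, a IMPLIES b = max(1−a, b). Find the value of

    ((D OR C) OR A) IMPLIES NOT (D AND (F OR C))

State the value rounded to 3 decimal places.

D OR C = a + b − a·b on (0.6000, 0.7200) = 0.8880
(D OR C) OR A = a + b − a·b on (0.8880, 0.0800) = 0.8970
F OR C = a + b − a·b on (0.5200, 0.7200) = 0.8656
D AND (F OR C) = a·b on (0.6000, 0.8656) = 0.5194
NOT (D AND (F OR C)) = 1 − 0.5194 = 0.4806
((D OR C) OR A) IMPLIES NOT (D AND (F OR C))  [Kleene-Dienes: max(1−a, b)] with a=0.8970, b=0.4806 → 0.4806

0.481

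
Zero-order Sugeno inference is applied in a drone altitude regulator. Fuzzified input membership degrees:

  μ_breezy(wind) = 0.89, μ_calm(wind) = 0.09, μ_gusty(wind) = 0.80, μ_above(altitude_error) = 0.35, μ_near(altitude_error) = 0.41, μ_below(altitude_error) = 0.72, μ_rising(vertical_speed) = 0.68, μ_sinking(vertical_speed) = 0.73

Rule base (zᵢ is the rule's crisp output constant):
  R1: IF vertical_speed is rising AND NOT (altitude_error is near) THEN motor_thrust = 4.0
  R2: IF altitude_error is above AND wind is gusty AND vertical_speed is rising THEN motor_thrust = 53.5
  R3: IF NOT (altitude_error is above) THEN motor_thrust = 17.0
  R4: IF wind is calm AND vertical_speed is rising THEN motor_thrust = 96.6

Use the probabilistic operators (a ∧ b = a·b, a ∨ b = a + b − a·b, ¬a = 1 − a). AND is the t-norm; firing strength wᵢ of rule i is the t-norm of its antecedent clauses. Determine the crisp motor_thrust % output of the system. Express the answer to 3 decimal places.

22.070

R1 (z=4.0): rising=0.68, ¬near=1−0.41=0.59; AND[a·b] → w = 0.4012
R2 (z=53.5): above=0.35, gusty=0.80, rising=0.68; AND[a·b] → w = 0.1904
R3 (z=17.0): ¬above=1−0.35=0.65 → w = 0.6500
R4 (z=96.6): calm=0.09, rising=0.68; AND[a·b] → w = 0.0612
Weighted average = (0.4012·4.0 + 0.1904·53.5 + 0.6500·17.0 + 0.0612·96.6) / (0.4012 + 0.1904 + 0.6500 + 0.0612)
  = 28.7531 / 1.3028 = 22.070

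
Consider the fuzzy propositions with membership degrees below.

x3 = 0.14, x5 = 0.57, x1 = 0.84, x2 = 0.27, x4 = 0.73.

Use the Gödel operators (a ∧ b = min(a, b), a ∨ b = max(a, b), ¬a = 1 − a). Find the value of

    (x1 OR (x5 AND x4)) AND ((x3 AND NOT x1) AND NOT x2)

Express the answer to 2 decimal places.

0.14

x5 AND x4 = min(a, b) on (0.57, 0.73) = 0.57
x1 OR (x5 AND x4) = max(a, b) on (0.84, 0.57) = 0.84
NOT x1 = 1 − 0.84 = 0.16
x3 AND NOT x1 = min(a, b) on (0.14, 0.16) = 0.14
NOT x2 = 1 − 0.27 = 0.73
(x3 AND NOT x1) AND NOT x2 = min(a, b) on (0.14, 0.73) = 0.14
(x1 OR (x5 AND x4)) AND ((x3 AND NOT x1) AND NOT x2) = min(a, b) on (0.84, 0.14) = 0.14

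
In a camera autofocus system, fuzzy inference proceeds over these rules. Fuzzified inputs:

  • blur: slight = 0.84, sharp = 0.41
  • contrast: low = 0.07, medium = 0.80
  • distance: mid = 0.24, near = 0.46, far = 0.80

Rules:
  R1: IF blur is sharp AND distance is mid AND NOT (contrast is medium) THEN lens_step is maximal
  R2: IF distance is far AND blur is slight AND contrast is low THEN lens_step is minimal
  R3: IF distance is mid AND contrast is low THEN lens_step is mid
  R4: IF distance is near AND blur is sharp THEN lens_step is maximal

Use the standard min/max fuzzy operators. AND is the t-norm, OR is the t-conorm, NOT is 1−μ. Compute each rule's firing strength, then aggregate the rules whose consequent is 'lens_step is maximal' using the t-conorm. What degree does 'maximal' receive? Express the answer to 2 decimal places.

R1: sharp=0.41, mid=0.24, ¬medium=1−0.80=0.20; AND[min(a, b)] → w = 0.20
R2: far=0.80, slight=0.84, low=0.07; AND[min(a, b)] → w = 0.07
R3: mid=0.24, low=0.07; AND[min(a, b)] → w = 0.07
R4: near=0.46, sharp=0.41; AND[min(a, b)] → w = 0.41
Rules with consequent 'maximal': {R1, R4} → strengths 0.20, 0.41
Aggregate via t-conorm [max(a, b)]: 0.41

0.41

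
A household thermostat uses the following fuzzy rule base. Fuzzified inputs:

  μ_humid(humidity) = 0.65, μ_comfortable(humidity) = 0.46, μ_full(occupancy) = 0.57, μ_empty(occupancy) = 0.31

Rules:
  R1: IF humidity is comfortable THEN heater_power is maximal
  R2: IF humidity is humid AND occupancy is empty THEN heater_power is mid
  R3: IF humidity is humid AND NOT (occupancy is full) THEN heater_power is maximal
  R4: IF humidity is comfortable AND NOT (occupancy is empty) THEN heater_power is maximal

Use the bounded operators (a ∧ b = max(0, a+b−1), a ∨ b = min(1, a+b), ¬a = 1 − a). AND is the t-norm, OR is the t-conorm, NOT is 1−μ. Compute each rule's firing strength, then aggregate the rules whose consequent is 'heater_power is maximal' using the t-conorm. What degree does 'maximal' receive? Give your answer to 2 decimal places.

0.69

R1: comfortable=0.46 → w = 0.46
R2: humid=0.65, empty=0.31; AND[max(0, a+b−1)] → w = 0.00
R3: humid=0.65, ¬full=1−0.57=0.43; AND[max(0, a+b−1)] → w = 0.08
R4: comfortable=0.46, ¬empty=1−0.31=0.69; AND[max(0, a+b−1)] → w = 0.15
Rules with consequent 'maximal': {R1, R3, R4} → strengths 0.46, 0.08, 0.15
Aggregate via t-conorm [min(1, a+b)]: 0.69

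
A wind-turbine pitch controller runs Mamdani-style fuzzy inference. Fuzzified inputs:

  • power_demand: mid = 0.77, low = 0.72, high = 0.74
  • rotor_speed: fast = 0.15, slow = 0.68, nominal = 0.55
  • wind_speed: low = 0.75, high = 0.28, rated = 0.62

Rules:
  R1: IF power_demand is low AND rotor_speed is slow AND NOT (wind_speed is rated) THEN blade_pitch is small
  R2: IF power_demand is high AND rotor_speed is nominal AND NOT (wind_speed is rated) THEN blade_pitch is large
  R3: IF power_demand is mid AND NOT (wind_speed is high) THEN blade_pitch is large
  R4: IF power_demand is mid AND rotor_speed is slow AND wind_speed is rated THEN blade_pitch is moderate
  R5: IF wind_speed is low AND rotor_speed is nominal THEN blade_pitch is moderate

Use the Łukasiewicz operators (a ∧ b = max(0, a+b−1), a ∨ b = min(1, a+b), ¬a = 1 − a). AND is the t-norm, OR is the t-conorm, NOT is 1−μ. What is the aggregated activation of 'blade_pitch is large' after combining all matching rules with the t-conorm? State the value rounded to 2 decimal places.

0.49

R1: low=0.72, slow=0.68, ¬rated=1−0.62=0.38; AND[max(0, a+b−1)] → w = 0.00
R2: high=0.74, nominal=0.55, ¬rated=1−0.62=0.38; AND[max(0, a+b−1)] → w = 0.00
R3: mid=0.77, ¬high=1−0.28=0.72; AND[max(0, a+b−1)] → w = 0.49
R4: mid=0.77, slow=0.68, rated=0.62; AND[max(0, a+b−1)] → w = 0.07
R5: low=0.75, nominal=0.55; AND[max(0, a+b−1)] → w = 0.30
Rules with consequent 'large': {R2, R3} → strengths 0.00, 0.49
Aggregate via t-conorm [min(1, a+b)]: 0.49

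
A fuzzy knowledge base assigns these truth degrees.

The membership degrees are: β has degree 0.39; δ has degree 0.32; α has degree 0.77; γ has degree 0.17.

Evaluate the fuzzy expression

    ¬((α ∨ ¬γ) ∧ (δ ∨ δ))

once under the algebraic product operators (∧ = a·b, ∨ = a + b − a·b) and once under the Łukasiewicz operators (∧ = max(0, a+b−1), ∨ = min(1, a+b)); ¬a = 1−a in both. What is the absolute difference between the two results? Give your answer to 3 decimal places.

0.123

Under algebraic product:
  ¬γ = 1 − 0.1700 = 0.8300
  α ∨ ¬γ = a + b − a·b on (0.7700, 0.8300) = 0.9609
  δ ∨ δ = a + b − a·b on (0.3200, 0.3200) = 0.5376
  (α ∨ ¬γ) ∧ (δ ∨ δ) = a·b on (0.9609, 0.5376) = 0.5166
  ¬((α ∨ ¬γ) ∧ (δ ∨ δ)) = 1 − 0.5166 = 0.4834
  → value = 0.4834
Under Łukasiewicz:
  ¬γ = 1 − 0.17 = 0.83
  α ∨ ¬γ = min(1, a+b) on (0.77, 0.83) = 1.00
  δ ∨ δ = min(1, a+b) on (0.32, 0.32) = 0.64
  (α ∨ ¬γ) ∧ (δ ∨ δ) = max(0, a+b−1) on (1.00, 0.64) = 0.64
  ¬((α ∨ ¬γ) ∧ (δ ∨ δ)) = 1 − 0.64 = 0.36
  → value = 0.3600
|0.4834 − 0.3600| = 0.123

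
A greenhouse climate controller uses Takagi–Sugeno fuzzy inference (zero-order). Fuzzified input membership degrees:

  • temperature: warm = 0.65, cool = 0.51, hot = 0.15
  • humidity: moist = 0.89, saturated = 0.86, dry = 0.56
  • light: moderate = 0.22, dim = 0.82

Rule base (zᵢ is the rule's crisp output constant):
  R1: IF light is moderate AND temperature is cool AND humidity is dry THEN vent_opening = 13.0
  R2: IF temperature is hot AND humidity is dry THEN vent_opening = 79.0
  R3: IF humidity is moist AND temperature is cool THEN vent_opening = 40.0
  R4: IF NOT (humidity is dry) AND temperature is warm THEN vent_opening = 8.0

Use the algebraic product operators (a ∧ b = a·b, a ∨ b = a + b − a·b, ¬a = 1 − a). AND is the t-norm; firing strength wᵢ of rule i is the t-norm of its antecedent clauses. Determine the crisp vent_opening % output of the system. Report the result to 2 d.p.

31.46

R1 (z=13.0): moderate=0.22, cool=0.51, dry=0.56; AND[a·b] → w = 0.0628
R2 (z=79.0): hot=0.15, dry=0.56; AND[a·b] → w = 0.0840
R3 (z=40.0): moist=0.89, cool=0.51; AND[a·b] → w = 0.4539
R4 (z=8.0): ¬dry=1−0.56=0.44, warm=0.65; AND[a·b] → w = 0.2860
Weighted average = (0.0628·13.0 + 0.0840·79.0 + 0.4539·40.0 + 0.2860·8.0) / (0.0628 + 0.0840 + 0.4539 + 0.2860)
  = 27.8968 / 0.8867 = 31.46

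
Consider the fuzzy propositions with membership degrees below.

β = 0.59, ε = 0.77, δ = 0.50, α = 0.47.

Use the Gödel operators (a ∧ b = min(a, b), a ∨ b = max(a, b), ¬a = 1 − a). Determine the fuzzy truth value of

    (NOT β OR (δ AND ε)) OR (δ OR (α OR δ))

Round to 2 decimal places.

NOT β = 1 − 0.59 = 0.41
δ AND ε = min(a, b) on (0.50, 0.77) = 0.50
NOT β OR (δ AND ε) = max(a, b) on (0.41, 0.50) = 0.50
α OR δ = max(a, b) on (0.47, 0.50) = 0.50
δ OR (α OR δ) = max(a, b) on (0.50, 0.50) = 0.50
(NOT β OR (δ AND ε)) OR (δ OR (α OR δ)) = max(a, b) on (0.50, 0.50) = 0.50

0.50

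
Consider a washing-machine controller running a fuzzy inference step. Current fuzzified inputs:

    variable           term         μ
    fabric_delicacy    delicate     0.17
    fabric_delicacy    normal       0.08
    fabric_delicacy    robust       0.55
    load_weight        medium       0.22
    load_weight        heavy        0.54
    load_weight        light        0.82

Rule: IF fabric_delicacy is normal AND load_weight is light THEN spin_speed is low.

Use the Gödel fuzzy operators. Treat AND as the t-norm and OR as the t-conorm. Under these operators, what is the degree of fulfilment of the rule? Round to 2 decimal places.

0.08

firing strength: normal=0.08, light=0.82; AND[min(a, b)] → w = 0.08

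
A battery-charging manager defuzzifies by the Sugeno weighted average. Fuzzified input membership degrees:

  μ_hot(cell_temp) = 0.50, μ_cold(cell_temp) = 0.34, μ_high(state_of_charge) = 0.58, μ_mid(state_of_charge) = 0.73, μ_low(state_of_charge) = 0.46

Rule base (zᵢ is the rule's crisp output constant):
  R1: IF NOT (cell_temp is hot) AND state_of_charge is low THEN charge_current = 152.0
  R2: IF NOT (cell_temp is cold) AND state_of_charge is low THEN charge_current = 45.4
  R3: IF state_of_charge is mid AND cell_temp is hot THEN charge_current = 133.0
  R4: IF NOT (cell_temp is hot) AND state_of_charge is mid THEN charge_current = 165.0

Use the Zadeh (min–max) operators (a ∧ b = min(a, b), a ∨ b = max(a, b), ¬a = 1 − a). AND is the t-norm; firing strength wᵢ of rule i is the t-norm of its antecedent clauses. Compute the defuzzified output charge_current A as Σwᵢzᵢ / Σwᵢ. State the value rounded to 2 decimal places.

R1 (z=152.0): ¬hot=1−0.50=0.50, low=0.46; AND[min(a, b)] → w = 0.46
R2 (z=45.4): ¬cold=1−0.34=0.66, low=0.46; AND[min(a, b)] → w = 0.46
R3 (z=133.0): mid=0.73, hot=0.50; AND[min(a, b)] → w = 0.50
R4 (z=165.0): ¬hot=1−0.50=0.50, mid=0.73; AND[min(a, b)] → w = 0.50
Weighted average = (0.46·152.0 + 0.46·45.4 + 0.50·133.0 + 0.50·165.0) / (0.46 + 0.46 + 0.50 + 0.50)
  = 239.8040 / 1.9200 = 124.90

124.90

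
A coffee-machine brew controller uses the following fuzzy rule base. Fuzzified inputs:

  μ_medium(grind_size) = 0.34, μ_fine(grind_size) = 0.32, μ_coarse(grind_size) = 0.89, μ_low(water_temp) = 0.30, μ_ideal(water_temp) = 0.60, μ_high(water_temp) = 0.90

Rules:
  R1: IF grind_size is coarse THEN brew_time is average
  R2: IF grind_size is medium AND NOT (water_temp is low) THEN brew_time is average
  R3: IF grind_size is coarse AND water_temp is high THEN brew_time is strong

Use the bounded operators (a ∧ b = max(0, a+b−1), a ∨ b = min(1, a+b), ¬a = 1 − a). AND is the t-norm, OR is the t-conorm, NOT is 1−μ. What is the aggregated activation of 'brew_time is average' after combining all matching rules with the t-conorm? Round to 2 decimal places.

0.93

R1: coarse=0.89 → w = 0.89
R2: medium=0.34, ¬low=1−0.30=0.70; AND[max(0, a+b−1)] → w = 0.04
R3: coarse=0.89, high=0.90; AND[max(0, a+b−1)] → w = 0.79
Rules with consequent 'average': {R1, R2} → strengths 0.89, 0.04
Aggregate via t-conorm [min(1, a+b)]: 0.93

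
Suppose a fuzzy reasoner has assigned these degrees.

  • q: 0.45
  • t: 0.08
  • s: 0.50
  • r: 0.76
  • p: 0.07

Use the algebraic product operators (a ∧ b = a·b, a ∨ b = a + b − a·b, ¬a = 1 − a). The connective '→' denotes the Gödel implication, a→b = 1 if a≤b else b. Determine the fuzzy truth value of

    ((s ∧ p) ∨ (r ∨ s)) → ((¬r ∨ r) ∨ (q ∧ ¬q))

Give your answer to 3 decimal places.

0.863

s ∧ p = a·b on (0.5000, 0.0700) = 0.0350
r ∨ s = a + b − a·b on (0.7600, 0.5000) = 0.8800
(s ∧ p) ∨ (r ∨ s) = a + b − a·b on (0.0350, 0.8800) = 0.8842
¬r = 1 − 0.7600 = 0.2400
¬r ∨ r = a + b − a·b on (0.2400, 0.7600) = 0.8176
¬q = 1 − 0.4500 = 0.5500
q ∧ ¬q = a·b on (0.4500, 0.5500) = 0.2475
(¬r ∨ r) ∨ (q ∧ ¬q) = a + b − a·b on (0.8176, 0.2475) = 0.8627
((s ∧ p) ∨ (r ∨ s)) → ((¬r ∨ r) ∨ (q ∧ ¬q))  [Gödel: 1 if a≤b else b] with a=0.8842, b=0.8627 → 0.8627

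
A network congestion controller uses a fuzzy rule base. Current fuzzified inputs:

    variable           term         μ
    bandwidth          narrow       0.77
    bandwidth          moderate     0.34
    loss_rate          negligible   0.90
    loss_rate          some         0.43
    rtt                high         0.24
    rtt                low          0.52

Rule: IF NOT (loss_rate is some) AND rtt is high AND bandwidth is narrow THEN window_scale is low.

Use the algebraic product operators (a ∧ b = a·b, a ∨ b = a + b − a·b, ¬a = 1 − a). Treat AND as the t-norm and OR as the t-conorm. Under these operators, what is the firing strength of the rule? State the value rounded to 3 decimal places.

firing strength: ¬some=1−0.43=0.57, high=0.24, narrow=0.77; AND[a·b] → w = 0.1053

0.105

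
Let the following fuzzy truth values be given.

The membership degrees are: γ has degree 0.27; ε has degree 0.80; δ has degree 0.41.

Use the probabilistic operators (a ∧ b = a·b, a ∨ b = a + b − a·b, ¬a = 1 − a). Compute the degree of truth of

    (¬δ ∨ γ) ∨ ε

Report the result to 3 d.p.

0.940

¬δ = 1 − 0.4100 = 0.5900
¬δ ∨ γ = a + b − a·b on (0.5900, 0.2700) = 0.7007
(¬δ ∨ γ) ∨ ε = a + b − a·b on (0.7007, 0.8000) = 0.9401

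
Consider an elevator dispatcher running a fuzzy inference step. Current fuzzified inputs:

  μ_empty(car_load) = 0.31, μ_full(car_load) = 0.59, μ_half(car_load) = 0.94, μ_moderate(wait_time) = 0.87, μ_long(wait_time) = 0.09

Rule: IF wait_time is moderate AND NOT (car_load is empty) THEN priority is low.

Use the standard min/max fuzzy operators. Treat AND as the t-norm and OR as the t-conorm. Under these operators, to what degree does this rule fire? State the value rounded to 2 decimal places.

0.69

firing strength: moderate=0.87, ¬empty=1−0.31=0.69; AND[min(a, b)] → w = 0.69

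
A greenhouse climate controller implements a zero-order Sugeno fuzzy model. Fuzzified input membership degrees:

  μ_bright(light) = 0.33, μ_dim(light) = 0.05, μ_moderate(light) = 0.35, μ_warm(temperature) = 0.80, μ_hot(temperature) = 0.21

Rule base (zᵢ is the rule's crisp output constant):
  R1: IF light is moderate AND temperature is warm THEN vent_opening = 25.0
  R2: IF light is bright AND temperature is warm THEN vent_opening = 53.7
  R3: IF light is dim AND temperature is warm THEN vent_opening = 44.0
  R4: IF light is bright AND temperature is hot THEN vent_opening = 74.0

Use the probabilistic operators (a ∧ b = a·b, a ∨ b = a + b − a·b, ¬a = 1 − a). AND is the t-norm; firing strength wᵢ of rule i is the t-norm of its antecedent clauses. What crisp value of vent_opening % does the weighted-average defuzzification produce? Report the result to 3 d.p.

42.959

R1 (z=25.0): moderate=0.35, warm=0.80; AND[a·b] → w = 0.2800
R2 (z=53.7): bright=0.33, warm=0.80; AND[a·b] → w = 0.2640
R3 (z=44.0): dim=0.05, warm=0.80; AND[a·b] → w = 0.0400
R4 (z=74.0): bright=0.33, hot=0.21; AND[a·b] → w = 0.0693
Weighted average = (0.2800·25.0 + 0.2640·53.7 + 0.0400·44.0 + 0.0693·74.0) / (0.2800 + 0.2640 + 0.0400 + 0.0693)
  = 28.0650 / 0.6533 = 42.959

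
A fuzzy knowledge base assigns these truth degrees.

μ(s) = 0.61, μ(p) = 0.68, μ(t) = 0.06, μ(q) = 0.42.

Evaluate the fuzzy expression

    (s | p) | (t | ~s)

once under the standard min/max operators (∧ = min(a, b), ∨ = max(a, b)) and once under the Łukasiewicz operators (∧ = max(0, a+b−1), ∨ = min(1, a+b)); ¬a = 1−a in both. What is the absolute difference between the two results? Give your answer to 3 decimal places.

Under standard min/max:
  s | p = max(a, b) on (0.61, 0.68) = 0.68
  ~s = 1 − 0.61 = 0.39
  t | ~s = max(a, b) on (0.06, 0.39) = 0.39
  (s | p) | (t | ~s) = max(a, b) on (0.68, 0.39) = 0.68
  → value = 0.6800
Under Łukasiewicz:
  s | p = min(1, a+b) on (0.61, 0.68) = 1.00
  ~s = 1 − 0.61 = 0.39
  t | ~s = min(1, a+b) on (0.06, 0.39) = 0.45
  (s | p) | (t | ~s) = min(1, a+b) on (1.00, 0.45) = 1.00
  → value = 1.0000
|0.6800 − 1.0000| = 0.320

0.320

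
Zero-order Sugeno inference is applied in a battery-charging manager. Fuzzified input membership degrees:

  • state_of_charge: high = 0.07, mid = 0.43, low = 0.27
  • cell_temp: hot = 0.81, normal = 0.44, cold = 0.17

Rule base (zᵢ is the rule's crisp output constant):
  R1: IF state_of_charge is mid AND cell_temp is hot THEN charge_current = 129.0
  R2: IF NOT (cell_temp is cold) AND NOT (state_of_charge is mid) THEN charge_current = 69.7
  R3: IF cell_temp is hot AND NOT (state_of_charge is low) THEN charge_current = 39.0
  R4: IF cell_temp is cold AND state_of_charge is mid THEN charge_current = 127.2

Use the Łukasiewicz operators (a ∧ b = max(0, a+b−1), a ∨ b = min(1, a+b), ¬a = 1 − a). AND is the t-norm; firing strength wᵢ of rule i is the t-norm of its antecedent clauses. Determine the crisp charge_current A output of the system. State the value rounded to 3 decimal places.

67.712

R1 (z=129.0): mid=0.43, hot=0.81; AND[max(0, a+b−1)] → w = 0.24
R2 (z=69.7): ¬cold=1−0.17=0.83, ¬mid=1−0.43=0.57; AND[max(0, a+b−1)] → w = 0.40
R3 (z=39.0): hot=0.81, ¬low=1−0.27=0.73; AND[max(0, a+b−1)] → w = 0.54
R4 (z=127.2): cold=0.17, mid=0.43; AND[max(0, a+b−1)] → w = 0.00
Weighted average = (0.24·129.0 + 0.40·69.7 + 0.54·39.0 + 0.00·127.2) / (0.24 + 0.40 + 0.54 + 0.00)
  = 79.9000 / 1.1800 = 67.712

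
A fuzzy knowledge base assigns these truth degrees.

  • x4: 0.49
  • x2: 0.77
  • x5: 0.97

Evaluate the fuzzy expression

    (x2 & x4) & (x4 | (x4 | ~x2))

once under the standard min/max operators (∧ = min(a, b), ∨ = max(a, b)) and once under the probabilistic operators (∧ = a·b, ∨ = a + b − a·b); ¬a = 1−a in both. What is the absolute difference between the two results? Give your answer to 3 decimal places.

0.188

Under standard min/max:
  x2 & x4 = min(a, b) on (0.77, 0.49) = 0.49
  ~x2 = 1 − 0.77 = 0.23
  x4 | ~x2 = max(a, b) on (0.49, 0.23) = 0.49
  x4 | (x4 | ~x2) = max(a, b) on (0.49, 0.49) = 0.49
  (x2 & x4) & (x4 | (x4 | ~x2)) = min(a, b) on (0.49, 0.49) = 0.49
  → value = 0.4900
Under probabilistic:
  x2 & x4 = a·b on (0.7700, 0.4900) = 0.3773
  ~x2 = 1 − 0.7700 = 0.2300
  x4 | ~x2 = a + b − a·b on (0.4900, 0.2300) = 0.6073
  x4 | (x4 | ~x2) = a + b − a·b on (0.4900, 0.6073) = 0.7997
  (x2 & x4) & (x4 | (x4 | ~x2)) = a·b on (0.3773, 0.7997) = 0.3017
  → value = 0.3017
|0.4900 − 0.3017| = 0.188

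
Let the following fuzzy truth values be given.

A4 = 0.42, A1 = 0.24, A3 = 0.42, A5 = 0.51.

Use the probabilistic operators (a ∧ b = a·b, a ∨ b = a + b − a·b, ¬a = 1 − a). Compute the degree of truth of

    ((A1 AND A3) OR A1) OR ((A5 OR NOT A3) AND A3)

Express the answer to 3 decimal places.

0.545

A1 AND A3 = a·b on (0.2400, 0.4200) = 0.1008
(A1 AND A3) OR A1 = a + b − a·b on (0.1008, 0.2400) = 0.3166
NOT A3 = 1 − 0.4200 = 0.5800
A5 OR NOT A3 = a + b − a·b on (0.5100, 0.5800) = 0.7942
(A5 OR NOT A3) AND A3 = a·b on (0.7942, 0.4200) = 0.3336
((A1 AND A3) OR A1) OR ((A5 OR NOT A3) AND A3) = a + b − a·b on (0.3166, 0.3336) = 0.5446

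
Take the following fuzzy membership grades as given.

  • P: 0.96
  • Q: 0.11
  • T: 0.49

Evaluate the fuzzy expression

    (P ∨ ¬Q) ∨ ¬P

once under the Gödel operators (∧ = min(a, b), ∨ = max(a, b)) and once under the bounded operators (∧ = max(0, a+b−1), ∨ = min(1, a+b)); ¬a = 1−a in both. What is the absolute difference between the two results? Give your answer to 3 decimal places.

Under Gödel:
  ¬Q = 1 − 0.11 = 0.89
  P ∨ ¬Q = max(a, b) on (0.96, 0.89) = 0.96
  ¬P = 1 − 0.96 = 0.04
  (P ∨ ¬Q) ∨ ¬P = max(a, b) on (0.96, 0.04) = 0.96
  → value = 0.9600
Under bounded:
  ¬Q = 1 − 0.11 = 0.89
  P ∨ ¬Q = min(1, a+b) on (0.96, 0.89) = 1.00
  ¬P = 1 − 0.96 = 0.04
  (P ∨ ¬Q) ∨ ¬P = min(1, a+b) on (1.00, 0.04) = 1.00
  → value = 1.0000
|0.9600 − 1.0000| = 0.040

0.040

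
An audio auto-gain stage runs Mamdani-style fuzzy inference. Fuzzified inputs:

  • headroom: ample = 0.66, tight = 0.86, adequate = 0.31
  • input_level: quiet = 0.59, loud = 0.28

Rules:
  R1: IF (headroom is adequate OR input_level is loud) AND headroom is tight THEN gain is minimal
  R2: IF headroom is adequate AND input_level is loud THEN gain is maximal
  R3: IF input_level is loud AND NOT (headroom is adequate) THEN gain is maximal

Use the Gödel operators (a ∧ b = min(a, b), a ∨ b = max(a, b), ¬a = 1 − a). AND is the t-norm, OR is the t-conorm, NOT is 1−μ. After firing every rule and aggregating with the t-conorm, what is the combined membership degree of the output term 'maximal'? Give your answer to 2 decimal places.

R1: (adequate=0.31 OR loud=0.28) = 0.31; AND[min(a, b)] with tight=0.86 → w = 0.31
R2: adequate=0.31, loud=0.28; AND[min(a, b)] → w = 0.28
R3: loud=0.28, ¬adequate=1−0.31=0.69; AND[min(a, b)] → w = 0.28
Rules with consequent 'maximal': {R2, R3} → strengths 0.28, 0.28
Aggregate via t-conorm [max(a, b)]: 0.28

0.28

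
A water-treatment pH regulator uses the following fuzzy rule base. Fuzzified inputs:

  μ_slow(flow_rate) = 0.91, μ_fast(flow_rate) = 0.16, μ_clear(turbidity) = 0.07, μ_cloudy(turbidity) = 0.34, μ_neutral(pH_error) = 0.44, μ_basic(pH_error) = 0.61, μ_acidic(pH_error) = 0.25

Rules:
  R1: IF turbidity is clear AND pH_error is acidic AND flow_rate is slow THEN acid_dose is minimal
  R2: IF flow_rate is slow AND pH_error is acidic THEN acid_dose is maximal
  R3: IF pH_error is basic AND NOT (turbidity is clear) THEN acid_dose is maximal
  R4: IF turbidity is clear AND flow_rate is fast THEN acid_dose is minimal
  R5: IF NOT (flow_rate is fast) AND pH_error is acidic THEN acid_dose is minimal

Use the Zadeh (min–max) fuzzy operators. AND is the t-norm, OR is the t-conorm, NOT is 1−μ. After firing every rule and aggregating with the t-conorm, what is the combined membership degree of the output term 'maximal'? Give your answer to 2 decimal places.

R1: clear=0.07, acidic=0.25, slow=0.91; AND[min(a, b)] → w = 0.07
R2: slow=0.91, acidic=0.25; AND[min(a, b)] → w = 0.25
R3: basic=0.61, ¬clear=1−0.07=0.93; AND[min(a, b)] → w = 0.61
R4: clear=0.07, fast=0.16; AND[min(a, b)] → w = 0.07
R5: ¬fast=1−0.16=0.84, acidic=0.25; AND[min(a, b)] → w = 0.25
Rules with consequent 'maximal': {R2, R3} → strengths 0.25, 0.61
Aggregate via t-conorm [max(a, b)]: 0.61

0.61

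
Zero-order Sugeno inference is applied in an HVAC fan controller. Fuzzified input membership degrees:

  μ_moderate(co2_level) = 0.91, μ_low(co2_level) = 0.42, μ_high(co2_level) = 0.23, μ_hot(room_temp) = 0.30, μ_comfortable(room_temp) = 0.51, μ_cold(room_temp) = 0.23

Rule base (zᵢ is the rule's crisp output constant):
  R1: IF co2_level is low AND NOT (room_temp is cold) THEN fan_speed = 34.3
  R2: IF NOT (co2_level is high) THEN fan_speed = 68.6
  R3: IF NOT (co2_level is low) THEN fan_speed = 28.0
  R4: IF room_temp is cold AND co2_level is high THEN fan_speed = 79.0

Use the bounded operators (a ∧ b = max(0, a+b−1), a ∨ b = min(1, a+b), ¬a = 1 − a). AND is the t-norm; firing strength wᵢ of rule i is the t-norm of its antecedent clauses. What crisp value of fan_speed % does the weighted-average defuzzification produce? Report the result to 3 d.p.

49.077

R1 (z=34.3): low=0.42, ¬cold=1−0.23=0.77; AND[max(0, a+b−1)] → w = 0.19
R2 (z=68.6): ¬high=1−0.23=0.77 → w = 0.77
R3 (z=28.0): ¬low=1−0.42=0.58 → w = 0.58
R4 (z=79.0): cold=0.23, high=0.23; AND[max(0, a+b−1)] → w = 0.00
Weighted average = (0.19·34.3 + 0.77·68.6 + 0.58·28.0 + 0.00·79.0) / (0.19 + 0.77 + 0.58 + 0.00)
  = 75.5790 / 1.5400 = 49.077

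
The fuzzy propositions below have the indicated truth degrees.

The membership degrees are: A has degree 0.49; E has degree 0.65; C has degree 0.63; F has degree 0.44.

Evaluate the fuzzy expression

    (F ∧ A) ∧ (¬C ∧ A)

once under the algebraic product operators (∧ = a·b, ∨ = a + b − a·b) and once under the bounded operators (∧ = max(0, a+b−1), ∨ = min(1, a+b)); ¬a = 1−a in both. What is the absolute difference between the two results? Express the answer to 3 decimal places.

Under algebraic product:
  F ∧ A = a·b on (0.4400, 0.4900) = 0.2156
  ¬C = 1 − 0.6300 = 0.3700
  ¬C ∧ A = a·b on (0.3700, 0.4900) = 0.1813
  (F ∧ A) ∧ (¬C ∧ A) = a·b on (0.2156, 0.1813) = 0.0391
  → value = 0.0391
Under bounded:
  F ∧ A = max(0, a+b−1) on (0.44, 0.49) = 0.00
  ¬C = 1 − 0.63 = 0.37
  ¬C ∧ A = max(0, a+b−1) on (0.37, 0.49) = 0.00
  (F ∧ A) ∧ (¬C ∧ A) = max(0, a+b−1) on (0.00, 0.00) = 0.00
  → value = 0.0000
|0.0391 − 0.0000| = 0.039

0.039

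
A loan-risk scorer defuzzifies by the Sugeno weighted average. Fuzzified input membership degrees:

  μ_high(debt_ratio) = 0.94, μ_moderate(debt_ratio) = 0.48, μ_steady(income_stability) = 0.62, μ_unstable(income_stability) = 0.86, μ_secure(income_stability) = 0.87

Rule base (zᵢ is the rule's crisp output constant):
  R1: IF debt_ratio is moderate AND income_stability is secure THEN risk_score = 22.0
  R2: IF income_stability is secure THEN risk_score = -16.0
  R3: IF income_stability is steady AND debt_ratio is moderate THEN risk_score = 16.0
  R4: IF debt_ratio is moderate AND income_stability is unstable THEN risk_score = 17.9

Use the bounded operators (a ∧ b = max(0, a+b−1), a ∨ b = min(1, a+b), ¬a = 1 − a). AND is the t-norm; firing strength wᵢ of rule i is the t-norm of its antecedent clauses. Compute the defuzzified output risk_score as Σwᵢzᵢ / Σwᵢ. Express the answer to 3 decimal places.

R1 (z=22.0): moderate=0.48, secure=0.87; AND[max(0, a+b−1)] → w = 0.35
R2 (z=-16.0): secure=0.87 → w = 0.87
R3 (z=16.0): steady=0.62, moderate=0.48; AND[max(0, a+b−1)] → w = 0.10
R4 (z=17.9): moderate=0.48, unstable=0.86; AND[max(0, a+b−1)] → w = 0.34
Weighted average = (0.35·22.0 + 0.87·-16.0 + 0.10·16.0 + 0.34·17.9) / (0.35 + 0.87 + 0.10 + 0.34)
  = 1.4660 / 1.6600 = 0.883

0.883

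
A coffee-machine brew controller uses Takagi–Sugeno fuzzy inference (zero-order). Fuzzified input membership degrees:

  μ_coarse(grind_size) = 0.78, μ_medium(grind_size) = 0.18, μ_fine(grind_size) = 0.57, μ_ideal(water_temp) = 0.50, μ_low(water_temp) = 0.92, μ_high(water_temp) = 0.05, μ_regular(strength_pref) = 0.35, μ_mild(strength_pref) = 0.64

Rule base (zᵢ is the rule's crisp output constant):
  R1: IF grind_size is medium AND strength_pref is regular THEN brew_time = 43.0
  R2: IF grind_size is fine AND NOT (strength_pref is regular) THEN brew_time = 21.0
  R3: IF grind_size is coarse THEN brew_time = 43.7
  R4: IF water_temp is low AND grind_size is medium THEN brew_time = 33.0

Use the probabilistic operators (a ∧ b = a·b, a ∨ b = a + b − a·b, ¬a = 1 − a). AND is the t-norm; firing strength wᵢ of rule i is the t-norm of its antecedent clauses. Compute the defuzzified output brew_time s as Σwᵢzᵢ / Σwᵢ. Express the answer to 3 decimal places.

R1 (z=43.0): medium=0.18, regular=0.35; AND[a·b] → w = 0.0630
R2 (z=21.0): fine=0.57, ¬regular=1−0.35=0.65; AND[a·b] → w = 0.3705
R3 (z=43.7): coarse=0.78 → w = 0.7800
R4 (z=33.0): low=0.92, medium=0.18; AND[a·b] → w = 0.1656
Weighted average = (0.0630·43.0 + 0.3705·21.0 + 0.7800·43.7 + 0.1656·33.0) / (0.0630 + 0.3705 + 0.7800 + 0.1656)
  = 50.0403 / 1.3791 = 36.285

36.285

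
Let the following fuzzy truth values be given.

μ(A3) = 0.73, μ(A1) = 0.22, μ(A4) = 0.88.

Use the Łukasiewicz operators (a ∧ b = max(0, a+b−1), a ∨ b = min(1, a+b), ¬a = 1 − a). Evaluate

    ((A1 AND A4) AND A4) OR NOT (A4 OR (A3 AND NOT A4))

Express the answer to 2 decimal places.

0.12

A1 AND A4 = max(0, a+b−1) on (0.22, 0.88) = 0.10
(A1 AND A4) AND A4 = max(0, a+b−1) on (0.10, 0.88) = 0.00
NOT A4 = 1 − 0.88 = 0.12
A3 AND NOT A4 = max(0, a+b−1) on (0.73, 0.12) = 0.00
A4 OR (A3 AND NOT A4) = min(1, a+b) on (0.88, 0.00) = 0.88
NOT (A4 OR (A3 AND NOT A4)) = 1 − 0.88 = 0.12
((A1 AND A4) AND A4) OR NOT (A4 OR (A3 AND NOT A4)) = min(1, a+b) on (0.00, 0.12) = 0.12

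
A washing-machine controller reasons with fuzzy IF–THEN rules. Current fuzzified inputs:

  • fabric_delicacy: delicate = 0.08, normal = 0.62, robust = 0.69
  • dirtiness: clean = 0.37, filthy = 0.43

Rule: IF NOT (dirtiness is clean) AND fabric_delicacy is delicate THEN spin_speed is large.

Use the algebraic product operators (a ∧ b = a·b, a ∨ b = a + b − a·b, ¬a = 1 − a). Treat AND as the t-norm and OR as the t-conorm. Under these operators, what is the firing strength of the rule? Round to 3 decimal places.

0.050

firing strength: ¬clean=1−0.37=0.63, delicate=0.08; AND[a·b] → w = 0.0504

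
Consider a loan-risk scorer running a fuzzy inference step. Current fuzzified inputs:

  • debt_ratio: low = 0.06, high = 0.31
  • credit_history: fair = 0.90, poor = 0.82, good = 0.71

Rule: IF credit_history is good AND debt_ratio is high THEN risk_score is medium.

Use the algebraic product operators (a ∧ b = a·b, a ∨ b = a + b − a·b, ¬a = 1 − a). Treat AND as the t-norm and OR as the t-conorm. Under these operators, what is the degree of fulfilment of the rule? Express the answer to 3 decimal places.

firing strength: good=0.71, high=0.31; AND[a·b] → w = 0.2201

0.220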